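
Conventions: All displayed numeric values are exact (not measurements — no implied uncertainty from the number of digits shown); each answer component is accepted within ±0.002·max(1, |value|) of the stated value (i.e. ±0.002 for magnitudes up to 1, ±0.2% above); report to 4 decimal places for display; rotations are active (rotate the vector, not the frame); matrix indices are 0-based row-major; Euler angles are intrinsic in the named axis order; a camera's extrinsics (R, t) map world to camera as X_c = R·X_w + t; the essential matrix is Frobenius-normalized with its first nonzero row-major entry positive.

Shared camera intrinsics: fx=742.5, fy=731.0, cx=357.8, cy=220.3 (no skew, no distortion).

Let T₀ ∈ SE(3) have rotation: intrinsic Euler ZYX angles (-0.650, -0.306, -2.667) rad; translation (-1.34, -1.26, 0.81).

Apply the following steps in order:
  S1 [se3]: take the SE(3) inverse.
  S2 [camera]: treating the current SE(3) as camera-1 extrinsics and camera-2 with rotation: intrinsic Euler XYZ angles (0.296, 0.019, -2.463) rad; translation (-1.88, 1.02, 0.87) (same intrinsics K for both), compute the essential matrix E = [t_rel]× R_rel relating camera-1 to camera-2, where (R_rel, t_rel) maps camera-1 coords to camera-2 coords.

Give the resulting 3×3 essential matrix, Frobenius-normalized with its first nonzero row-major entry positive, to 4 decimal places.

after S1 (invert_se3): R=[0.7591 -0.5771 0.3012; -0.4287 -0.7914 -0.4357; 0.4899 0.2016 -0.8482], t=(0.0461, -1.2187, 1.5975)
after S2 (essential): [0.1931 -0.4786 -0.3726; -0.3013 -0.1189 -0.4024; 0.4941 -0.2169 0.1918]

matrix = [0.1931 -0.4786 -0.3726; -0.3013 -0.1189 -0.4024; 0.4941 -0.2169 0.1918]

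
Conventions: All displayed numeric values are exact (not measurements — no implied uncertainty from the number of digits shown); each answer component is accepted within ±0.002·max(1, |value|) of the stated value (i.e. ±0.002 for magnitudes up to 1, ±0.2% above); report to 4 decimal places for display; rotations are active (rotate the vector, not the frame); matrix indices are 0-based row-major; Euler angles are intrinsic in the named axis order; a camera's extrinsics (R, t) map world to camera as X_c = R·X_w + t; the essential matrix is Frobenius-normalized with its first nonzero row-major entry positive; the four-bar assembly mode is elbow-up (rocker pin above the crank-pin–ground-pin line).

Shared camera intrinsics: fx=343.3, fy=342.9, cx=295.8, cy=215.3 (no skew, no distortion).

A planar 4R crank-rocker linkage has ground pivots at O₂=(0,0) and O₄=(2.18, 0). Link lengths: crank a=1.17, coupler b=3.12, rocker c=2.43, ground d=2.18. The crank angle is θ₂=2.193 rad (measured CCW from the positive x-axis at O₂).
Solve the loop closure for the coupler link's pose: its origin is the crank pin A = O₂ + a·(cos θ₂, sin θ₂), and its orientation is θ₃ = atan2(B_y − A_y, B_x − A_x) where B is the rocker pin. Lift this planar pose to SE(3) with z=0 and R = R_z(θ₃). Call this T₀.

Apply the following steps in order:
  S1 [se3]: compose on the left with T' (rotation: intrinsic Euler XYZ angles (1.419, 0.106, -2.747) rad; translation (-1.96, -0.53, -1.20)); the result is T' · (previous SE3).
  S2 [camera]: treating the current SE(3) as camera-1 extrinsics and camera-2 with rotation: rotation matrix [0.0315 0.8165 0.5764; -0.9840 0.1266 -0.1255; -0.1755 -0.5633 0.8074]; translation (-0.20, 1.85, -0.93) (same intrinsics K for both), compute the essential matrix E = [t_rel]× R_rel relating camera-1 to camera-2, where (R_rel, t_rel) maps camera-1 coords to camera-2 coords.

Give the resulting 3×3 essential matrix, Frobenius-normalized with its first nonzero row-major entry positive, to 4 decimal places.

source (fourbar_fk): coupler pose = R=[0.8809 -0.4733 0.0000; 0.4733 0.8809 0.0000; 0.0000 0.0000 1.0000], t=(-0.6819, 0.9507, 0.0000)
after S1 (compose_se3): R=[-0.6277 0.7712 0.1058; -0.1833 -0.0143 -0.9830; -0.7565 -0.6364 0.1504], t=(-0.9706, -0.5190, -1.8244)
after S2 (essential): [0.1106 0.4978 -0.4742; 0.0816 0.0469 -0.1108; 0.5504 -0.3672 -0.2370]

matrix = [0.1106 0.4978 -0.4742; 0.0816 0.0469 -0.1108; 0.5504 -0.3672 -0.2370]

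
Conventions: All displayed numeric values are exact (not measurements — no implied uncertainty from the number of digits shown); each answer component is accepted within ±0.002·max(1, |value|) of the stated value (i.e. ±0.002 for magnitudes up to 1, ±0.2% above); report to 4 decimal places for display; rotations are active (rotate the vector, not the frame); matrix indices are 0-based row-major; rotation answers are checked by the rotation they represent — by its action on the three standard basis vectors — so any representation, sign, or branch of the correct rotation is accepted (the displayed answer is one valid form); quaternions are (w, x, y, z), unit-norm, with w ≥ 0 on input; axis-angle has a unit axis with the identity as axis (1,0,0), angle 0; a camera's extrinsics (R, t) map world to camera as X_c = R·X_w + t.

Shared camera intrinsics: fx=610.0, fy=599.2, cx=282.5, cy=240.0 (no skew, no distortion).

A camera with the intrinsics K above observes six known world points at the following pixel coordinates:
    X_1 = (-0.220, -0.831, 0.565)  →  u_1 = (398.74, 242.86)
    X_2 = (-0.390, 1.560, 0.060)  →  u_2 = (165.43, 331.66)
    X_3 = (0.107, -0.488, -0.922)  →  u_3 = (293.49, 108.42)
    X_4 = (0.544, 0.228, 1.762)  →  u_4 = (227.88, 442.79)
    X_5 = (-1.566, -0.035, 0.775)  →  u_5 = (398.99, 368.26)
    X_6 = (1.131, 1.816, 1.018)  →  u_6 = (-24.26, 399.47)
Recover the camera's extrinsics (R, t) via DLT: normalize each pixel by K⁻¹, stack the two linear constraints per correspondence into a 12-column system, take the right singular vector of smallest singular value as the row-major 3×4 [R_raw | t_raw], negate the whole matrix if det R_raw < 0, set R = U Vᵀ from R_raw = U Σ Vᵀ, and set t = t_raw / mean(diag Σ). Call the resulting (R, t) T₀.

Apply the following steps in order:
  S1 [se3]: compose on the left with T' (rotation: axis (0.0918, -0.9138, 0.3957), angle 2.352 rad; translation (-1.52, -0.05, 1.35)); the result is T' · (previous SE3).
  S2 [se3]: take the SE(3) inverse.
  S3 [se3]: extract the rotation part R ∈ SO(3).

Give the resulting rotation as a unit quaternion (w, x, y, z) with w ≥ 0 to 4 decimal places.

source (pnp_recover): camera pose = R=[-0.5969 -0.7858 0.1621; -0.4212 0.4788 0.7703; -0.6829 0.3915 -0.6168], t=(-0.0800, -0.1100, 4.7001)
after S1 (compose_se3): R=[0.9911 0.1092 -0.0764; 0.0802 -0.0310 0.9963; 0.1065 -0.9935 -0.0395], t=(-4.1768, -3.3426, -0.7018)
after S2 (invert_se3): R=[0.9911 0.0802 0.1065; 0.1092 -0.0310 -0.9935; -0.0764 0.9963 -0.0395], t=(4.4822, -0.3446, 2.9836)
after S3 (rot_of_se3): [0.9911 0.0802 0.1065; 0.1092 -0.0310 -0.9935; -0.0764 0.9963 -0.0395]

rotation (quat) = (0.6929, 0.7179, 0.0660, 0.0105)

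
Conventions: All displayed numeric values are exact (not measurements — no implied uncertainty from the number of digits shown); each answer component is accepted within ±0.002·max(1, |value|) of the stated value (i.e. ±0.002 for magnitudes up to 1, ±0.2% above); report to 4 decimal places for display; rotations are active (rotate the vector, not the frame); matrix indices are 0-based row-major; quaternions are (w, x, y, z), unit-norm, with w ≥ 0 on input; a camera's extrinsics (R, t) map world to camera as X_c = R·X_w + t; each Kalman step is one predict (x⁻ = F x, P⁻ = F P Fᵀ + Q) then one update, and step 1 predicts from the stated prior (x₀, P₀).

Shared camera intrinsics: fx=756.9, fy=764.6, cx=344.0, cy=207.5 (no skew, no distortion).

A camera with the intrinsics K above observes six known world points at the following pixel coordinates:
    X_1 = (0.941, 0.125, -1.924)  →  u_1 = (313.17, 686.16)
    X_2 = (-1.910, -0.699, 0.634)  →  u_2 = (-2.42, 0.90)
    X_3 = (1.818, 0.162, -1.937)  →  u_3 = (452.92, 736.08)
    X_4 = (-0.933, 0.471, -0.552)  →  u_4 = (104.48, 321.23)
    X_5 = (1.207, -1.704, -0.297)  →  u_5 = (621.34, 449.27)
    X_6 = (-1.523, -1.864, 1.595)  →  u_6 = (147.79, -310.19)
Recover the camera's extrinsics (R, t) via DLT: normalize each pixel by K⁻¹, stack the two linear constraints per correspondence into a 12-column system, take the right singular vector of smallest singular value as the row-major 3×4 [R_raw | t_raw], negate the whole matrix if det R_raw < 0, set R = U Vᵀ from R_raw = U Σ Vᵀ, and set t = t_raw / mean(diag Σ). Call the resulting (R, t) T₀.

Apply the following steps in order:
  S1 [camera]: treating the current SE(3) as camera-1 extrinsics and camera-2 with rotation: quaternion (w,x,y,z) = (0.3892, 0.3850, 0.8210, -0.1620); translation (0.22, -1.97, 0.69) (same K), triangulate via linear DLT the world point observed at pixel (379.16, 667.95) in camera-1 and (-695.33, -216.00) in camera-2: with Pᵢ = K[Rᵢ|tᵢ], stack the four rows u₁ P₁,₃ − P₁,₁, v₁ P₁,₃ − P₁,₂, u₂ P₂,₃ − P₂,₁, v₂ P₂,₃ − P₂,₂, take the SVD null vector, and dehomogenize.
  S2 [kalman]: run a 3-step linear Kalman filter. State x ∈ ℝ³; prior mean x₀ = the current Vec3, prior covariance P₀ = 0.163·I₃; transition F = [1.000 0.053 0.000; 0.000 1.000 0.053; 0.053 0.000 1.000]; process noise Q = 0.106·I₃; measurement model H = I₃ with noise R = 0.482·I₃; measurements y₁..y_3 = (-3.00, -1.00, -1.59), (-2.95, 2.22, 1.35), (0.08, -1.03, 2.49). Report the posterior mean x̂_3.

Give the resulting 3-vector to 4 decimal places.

result = (-0.7180, -0.0662, 0.5302)

source (pnp_recover): camera pose = R=[0.9099 -0.2097 0.3580; 0.3968 0.1872 -0.8986; 0.1214 0.9597 0.2535], t=(-0.3100, 0.4700, 4.4000)
after S1 (triangulate): (1.1867, -0.0856, -1.6762)
after S2 (kf_track): (-0.7180, -0.0662, 0.5302)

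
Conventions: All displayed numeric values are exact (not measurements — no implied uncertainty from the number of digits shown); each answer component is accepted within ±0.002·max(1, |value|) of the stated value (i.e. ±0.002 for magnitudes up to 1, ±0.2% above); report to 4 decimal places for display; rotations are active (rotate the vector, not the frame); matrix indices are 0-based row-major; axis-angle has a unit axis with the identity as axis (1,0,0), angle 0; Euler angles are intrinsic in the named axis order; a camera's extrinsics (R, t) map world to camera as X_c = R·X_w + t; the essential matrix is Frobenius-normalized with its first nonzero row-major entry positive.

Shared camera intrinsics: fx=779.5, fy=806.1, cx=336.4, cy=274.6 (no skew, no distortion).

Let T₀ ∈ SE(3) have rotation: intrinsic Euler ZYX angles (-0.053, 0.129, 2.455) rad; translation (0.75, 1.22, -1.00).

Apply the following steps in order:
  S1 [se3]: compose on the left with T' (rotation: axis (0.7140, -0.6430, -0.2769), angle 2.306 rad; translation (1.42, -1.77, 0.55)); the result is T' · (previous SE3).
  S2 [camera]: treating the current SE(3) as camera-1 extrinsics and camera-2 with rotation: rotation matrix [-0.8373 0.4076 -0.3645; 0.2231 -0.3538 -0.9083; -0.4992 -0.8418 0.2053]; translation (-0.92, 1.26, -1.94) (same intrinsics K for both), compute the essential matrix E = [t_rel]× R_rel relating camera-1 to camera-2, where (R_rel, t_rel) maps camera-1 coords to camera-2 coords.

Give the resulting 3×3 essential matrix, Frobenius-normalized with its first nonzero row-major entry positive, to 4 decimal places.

after S1 (compose_se3): R=[0.3127 -0.0640 0.9477; -0.9342 -0.2009 0.2947; 0.1716 -0.9775 -0.1226], t=(1.6779, -2.2426, 2.2116)
after S2 (essential): [0.3294 0.0996 -0.3006; -0.2304 0.6379 0.1642; 0.3422 0.2864 -0.3243]

matrix = [0.3294 0.0996 -0.3006; -0.2304 0.6379 0.1642; 0.3422 0.2864 -0.3243]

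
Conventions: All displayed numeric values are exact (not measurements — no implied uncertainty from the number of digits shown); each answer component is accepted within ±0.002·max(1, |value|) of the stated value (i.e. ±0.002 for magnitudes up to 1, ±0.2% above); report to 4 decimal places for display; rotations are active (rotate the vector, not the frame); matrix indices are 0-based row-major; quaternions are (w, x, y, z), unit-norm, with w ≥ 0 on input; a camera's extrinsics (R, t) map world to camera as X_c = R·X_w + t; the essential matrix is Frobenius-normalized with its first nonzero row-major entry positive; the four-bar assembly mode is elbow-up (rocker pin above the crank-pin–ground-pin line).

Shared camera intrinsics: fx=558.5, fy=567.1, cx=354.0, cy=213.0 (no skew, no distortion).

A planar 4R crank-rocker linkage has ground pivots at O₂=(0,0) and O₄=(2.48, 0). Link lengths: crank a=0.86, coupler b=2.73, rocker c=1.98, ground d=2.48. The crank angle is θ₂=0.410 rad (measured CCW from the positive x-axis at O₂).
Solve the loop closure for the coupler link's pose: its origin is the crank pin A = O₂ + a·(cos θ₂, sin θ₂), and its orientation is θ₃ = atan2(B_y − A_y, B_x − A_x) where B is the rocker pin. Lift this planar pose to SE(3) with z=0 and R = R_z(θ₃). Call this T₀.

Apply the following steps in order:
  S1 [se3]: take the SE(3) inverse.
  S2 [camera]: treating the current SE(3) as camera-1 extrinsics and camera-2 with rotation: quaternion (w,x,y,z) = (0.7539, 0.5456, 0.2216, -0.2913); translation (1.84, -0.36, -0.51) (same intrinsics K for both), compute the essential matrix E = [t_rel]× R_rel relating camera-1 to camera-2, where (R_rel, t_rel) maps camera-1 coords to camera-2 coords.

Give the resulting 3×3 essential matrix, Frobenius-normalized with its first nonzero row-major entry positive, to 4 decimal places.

matrix = [0.0097 -0.0428 -0.2228; -0.1036 -0.6586 -0.2084; 0.0902 0.2201 -0.6356]

source (fourbar_fk): coupler pose = R=[0.8208 -0.5712 0.0000; 0.5712 0.8208 0.0000; 0.0000 0.0000 1.0000], t=(0.7887, 0.3428, 0.0000)
after S1 (invert_se3): R=[0.8208 0.5712 0.0000; -0.5712 0.8208 0.0000; 0.0000 0.0000 1.0000], t=(-0.8432, 0.1692, 0.0000)
after S2 (essential): [0.0097 -0.0428 -0.2228; -0.1036 -0.6586 -0.2084; 0.0902 0.2201 -0.6356]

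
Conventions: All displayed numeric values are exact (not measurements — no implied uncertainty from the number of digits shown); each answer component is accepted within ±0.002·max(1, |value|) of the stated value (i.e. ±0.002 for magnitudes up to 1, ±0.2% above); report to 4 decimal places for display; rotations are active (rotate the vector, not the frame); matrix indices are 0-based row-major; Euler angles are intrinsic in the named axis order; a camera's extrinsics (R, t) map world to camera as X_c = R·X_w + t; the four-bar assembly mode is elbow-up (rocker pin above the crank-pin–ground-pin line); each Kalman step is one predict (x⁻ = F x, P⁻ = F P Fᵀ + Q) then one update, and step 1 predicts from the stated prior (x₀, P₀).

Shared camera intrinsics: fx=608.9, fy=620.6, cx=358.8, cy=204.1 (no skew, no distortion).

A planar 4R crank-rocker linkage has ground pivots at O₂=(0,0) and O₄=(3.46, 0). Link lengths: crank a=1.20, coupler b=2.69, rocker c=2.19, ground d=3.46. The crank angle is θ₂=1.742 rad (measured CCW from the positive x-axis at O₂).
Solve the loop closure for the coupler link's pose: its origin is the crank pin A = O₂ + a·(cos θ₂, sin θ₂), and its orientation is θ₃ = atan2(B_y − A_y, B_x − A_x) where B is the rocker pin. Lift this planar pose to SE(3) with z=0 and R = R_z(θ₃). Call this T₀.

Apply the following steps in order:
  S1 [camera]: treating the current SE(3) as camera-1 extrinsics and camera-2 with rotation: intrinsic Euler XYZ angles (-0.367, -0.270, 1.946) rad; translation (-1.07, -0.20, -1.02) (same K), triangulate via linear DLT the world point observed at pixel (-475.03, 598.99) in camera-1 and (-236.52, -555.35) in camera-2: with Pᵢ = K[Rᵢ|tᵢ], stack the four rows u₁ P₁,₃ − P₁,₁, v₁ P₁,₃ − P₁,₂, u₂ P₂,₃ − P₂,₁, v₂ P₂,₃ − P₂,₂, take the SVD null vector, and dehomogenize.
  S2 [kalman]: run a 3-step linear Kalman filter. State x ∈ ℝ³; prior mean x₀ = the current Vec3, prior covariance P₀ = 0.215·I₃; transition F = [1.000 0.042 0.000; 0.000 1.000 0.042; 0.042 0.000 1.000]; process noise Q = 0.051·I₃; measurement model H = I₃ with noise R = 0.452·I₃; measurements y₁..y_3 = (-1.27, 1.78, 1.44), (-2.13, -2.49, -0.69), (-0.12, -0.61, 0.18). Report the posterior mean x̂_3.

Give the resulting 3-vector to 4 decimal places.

result = (-1.3186, -0.2888, 0.4805)

source (fourbar_fk): coupler pose = R=[0.9629 -0.2699 0.0000; 0.2699 0.9629 0.0000; 0.0000 0.0000 1.0000], t=(-0.2044, 1.1825, 0.0000)
after S1 (triangulate): (-1.8639, 0.2979, 1.5186)
after S2 (kf_track): (-1.3186, -0.2888, 0.4805)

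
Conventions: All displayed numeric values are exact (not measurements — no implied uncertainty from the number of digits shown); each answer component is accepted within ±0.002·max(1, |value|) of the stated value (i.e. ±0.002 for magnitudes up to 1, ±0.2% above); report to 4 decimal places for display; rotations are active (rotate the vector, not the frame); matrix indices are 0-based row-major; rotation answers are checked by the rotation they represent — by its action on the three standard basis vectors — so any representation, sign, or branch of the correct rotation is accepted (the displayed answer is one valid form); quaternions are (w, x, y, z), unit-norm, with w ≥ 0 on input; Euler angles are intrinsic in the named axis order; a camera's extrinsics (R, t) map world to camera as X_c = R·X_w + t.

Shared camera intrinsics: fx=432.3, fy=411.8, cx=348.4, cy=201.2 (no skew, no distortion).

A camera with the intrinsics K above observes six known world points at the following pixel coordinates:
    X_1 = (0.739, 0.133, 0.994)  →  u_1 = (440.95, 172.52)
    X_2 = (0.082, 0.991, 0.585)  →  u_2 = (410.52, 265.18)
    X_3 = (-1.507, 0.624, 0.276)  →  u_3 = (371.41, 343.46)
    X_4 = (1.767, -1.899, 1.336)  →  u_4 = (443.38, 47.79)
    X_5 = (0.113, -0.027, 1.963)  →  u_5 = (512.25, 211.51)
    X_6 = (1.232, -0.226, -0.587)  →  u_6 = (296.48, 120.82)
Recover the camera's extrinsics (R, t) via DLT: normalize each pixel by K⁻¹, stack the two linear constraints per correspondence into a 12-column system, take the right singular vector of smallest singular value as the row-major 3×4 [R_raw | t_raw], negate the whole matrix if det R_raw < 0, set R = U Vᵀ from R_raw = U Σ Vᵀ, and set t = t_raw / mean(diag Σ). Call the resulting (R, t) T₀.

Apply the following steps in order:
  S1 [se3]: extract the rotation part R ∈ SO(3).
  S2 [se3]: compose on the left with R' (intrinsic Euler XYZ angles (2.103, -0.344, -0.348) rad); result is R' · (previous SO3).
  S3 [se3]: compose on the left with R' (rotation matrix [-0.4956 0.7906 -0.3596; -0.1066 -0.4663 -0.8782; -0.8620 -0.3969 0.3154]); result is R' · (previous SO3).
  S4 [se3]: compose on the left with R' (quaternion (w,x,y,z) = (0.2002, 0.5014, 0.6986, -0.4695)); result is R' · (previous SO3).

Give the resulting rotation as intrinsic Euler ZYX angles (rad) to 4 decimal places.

source (pnp_recover): camera pose = R=[0.0084 0.0230 0.9997; -0.8679 0.4967 -0.0042; -0.4966 -0.8676 0.0242], t=(0.0100, 0.2500, 5.1894)
after S1 (rot_of_se3): [0.0084 0.0230 0.9997; -0.8679 0.4967 -0.0042; -0.4966 -0.8676 0.0242]
after S2 (compose_so3): [-0.1037 0.4725 0.8752; 0.9021 0.4154 -0.1173; -0.4190 0.7773 -0.4693]
after S3 (compose_so3): [0.9152 -0.1853 -0.3578; -0.0416 -0.9267 0.3735; -0.4007 -0.3270 -0.8559]
after S4 (compose_so3): [-0.3421 -0.6837 0.6446; 0.8102 0.1330 0.5709; -0.4761 0.7176 0.5084]

rotation (euler_zyx) = (1.9703, 0.4962, 0.9544)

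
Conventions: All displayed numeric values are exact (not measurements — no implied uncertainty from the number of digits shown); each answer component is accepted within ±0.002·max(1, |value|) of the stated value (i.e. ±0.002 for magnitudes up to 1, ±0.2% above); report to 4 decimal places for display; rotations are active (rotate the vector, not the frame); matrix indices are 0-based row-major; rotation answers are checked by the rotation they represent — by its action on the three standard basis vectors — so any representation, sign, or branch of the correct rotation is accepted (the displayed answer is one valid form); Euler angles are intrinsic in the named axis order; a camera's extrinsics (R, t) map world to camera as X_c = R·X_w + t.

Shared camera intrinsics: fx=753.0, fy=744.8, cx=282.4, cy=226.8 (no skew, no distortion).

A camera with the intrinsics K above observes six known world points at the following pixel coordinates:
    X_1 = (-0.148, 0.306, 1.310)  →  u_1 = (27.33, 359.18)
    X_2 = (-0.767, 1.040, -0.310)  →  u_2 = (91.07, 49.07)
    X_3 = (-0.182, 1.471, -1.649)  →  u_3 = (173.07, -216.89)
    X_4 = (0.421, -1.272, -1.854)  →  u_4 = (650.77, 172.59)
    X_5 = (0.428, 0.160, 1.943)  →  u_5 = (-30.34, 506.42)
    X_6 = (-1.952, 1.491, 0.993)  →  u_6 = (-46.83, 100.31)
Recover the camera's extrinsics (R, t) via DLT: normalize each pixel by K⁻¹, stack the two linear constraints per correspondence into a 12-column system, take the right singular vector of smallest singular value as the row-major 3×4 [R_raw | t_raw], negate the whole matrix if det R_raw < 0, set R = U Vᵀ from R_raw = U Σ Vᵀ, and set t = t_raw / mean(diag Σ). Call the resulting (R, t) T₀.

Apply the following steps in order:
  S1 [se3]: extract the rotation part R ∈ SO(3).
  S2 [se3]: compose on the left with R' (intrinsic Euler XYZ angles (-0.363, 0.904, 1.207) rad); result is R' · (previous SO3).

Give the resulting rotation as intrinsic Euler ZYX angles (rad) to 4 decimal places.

rotation (euler_zyx) = (2.9462, 0.2968, -0.0888)

source (pnp_recover): camera pose = R=[0.1108 -0.7472 -0.6553; 0.4885 -0.5332 0.6907; -0.8655 -0.3966 0.3059], t=(-0.4200, 0.1300, 4.0901)
after S1 (rot_of_se3): [0.1108 -0.7472 -0.6553; 0.4885 -0.5332 0.6907; -0.8655 -0.3966 0.3059]
after S2 (compose_so3): [-0.9381 -0.1679 -0.3030; 0.1856 -0.9822 -0.0304; -0.2925 -0.0848 0.9525]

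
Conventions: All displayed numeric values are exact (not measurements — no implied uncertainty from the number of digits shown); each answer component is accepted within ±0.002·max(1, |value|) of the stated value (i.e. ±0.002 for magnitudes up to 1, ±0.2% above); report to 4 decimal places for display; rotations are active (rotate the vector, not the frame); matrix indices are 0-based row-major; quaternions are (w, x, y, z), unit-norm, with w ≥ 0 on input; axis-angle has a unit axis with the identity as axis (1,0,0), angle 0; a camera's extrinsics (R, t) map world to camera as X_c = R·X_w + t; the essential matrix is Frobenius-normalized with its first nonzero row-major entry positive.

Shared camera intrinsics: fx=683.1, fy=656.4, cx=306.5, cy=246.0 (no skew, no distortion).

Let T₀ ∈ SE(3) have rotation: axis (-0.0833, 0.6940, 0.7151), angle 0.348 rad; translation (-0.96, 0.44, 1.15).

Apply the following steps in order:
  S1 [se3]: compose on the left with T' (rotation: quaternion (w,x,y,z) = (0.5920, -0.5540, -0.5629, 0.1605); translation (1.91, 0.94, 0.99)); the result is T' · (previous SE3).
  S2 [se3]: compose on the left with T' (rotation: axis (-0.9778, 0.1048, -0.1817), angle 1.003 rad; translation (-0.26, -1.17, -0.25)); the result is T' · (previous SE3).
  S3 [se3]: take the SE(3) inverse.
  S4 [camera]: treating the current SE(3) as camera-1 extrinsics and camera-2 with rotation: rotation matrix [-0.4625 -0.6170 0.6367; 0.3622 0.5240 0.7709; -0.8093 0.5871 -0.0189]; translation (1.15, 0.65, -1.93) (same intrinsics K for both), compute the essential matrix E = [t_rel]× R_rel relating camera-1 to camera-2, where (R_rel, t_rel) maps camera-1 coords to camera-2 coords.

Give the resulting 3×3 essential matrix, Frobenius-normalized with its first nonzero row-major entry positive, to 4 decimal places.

after S1 (compose_se3): R=[0.6031 0.3412 -0.7210; 0.7316 0.1236 0.6705; 0.3179 -0.9318 -0.1751], t=(0.8277, 0.8526, -0.1319)
after S2 (compose_se3): R=[0.7225 0.1885 -0.6652; 0.5354 -0.7613 0.3658; -0.4375 -0.6204 -0.6509], t=(0.6186, -0.9808, -1.0384)
after S3 (invert_se3): R=[0.7225 0.5354 -0.4375; 0.1885 -0.7613 -0.6204; -0.6652 0.3658 -0.6509], t=(-0.3761, -1.5075, 0.0943)
after S4 (essential): [0.1646 -0.4881 -0.4486; 0.6852 0.1159 0.0848; -0.0565 -0.1491 -0.1338]

matrix = [0.1646 -0.4881 -0.4486; 0.6852 0.1159 0.0848; -0.0565 -0.1491 -0.1338]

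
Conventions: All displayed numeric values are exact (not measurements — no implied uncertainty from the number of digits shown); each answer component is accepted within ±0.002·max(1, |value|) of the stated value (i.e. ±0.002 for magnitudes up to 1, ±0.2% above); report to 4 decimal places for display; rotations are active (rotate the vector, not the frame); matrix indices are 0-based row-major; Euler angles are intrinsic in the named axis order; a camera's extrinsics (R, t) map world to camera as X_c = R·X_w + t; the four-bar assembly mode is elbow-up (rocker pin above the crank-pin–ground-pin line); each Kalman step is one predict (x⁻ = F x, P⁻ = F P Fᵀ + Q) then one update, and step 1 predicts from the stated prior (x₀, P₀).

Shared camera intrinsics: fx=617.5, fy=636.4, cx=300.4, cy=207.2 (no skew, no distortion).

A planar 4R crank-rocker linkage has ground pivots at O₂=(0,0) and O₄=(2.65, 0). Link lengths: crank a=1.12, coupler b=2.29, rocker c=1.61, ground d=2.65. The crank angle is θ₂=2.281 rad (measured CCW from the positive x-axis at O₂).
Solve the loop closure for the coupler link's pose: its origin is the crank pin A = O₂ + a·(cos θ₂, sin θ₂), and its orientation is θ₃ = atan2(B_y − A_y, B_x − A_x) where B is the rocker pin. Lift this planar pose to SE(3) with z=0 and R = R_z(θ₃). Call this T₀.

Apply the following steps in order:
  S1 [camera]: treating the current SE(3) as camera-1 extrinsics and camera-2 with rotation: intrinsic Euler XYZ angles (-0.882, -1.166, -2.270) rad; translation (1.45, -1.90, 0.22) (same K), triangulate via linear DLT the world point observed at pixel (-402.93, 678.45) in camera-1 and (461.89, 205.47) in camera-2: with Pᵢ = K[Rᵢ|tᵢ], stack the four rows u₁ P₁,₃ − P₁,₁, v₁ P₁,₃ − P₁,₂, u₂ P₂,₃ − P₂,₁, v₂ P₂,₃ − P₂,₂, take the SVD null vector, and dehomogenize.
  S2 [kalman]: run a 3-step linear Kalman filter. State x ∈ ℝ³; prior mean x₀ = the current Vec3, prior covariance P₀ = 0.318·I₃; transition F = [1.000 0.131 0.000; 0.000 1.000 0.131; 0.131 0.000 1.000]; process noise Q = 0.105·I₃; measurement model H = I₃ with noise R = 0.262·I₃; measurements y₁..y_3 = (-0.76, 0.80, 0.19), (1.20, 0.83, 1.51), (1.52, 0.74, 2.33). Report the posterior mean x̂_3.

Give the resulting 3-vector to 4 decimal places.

result = (0.9159, 0.9882, 1.7367)

source (fourbar_fk): coupler pose = R=[0.9905 -0.1376 0.0000; 0.1376 0.9905 0.0000; 0.0000 0.0000 1.0000], t=(-0.7302, 0.8492, 0.0000)
after S1 (triangulate): (-1.3079, 0.7188, 1.8653)
after S2 (kf_track): (0.9159, 0.9882, 1.7367)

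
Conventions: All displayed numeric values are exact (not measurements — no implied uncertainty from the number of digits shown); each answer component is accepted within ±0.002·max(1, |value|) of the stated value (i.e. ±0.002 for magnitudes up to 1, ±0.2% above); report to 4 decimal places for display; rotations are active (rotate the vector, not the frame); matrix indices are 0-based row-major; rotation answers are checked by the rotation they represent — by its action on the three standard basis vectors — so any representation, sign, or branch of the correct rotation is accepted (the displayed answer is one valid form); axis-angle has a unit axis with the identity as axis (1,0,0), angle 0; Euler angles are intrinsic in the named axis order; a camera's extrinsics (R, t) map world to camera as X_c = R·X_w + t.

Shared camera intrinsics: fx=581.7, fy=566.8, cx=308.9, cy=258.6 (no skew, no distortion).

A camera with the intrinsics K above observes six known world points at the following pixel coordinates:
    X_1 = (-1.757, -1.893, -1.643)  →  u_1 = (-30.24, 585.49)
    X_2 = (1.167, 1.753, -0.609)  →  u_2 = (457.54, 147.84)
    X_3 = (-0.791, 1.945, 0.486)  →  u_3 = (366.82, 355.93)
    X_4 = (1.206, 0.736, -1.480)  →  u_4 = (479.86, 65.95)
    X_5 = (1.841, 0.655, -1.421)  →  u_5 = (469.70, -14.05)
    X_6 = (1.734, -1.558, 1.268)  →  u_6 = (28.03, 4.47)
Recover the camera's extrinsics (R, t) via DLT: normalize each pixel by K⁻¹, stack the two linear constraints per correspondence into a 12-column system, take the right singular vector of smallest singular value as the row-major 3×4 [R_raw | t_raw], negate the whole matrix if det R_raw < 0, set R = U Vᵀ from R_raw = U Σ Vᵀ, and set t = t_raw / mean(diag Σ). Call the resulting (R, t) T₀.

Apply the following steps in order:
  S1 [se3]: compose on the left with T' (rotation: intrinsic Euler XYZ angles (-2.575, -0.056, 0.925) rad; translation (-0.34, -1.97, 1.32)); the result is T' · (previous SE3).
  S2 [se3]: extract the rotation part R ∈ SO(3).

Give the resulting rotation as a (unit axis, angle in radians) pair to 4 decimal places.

source (pnp_recover): camera pose = R=[0.0993 0.7422 -0.6627; -0.9732 0.2114 0.0910; 0.2076 0.6359 0.7433], t=(-0.4601, -0.2200, 4.4200)
after S1 (compose_se3): R=[0.8240 0.2418 -0.5124; 0.5637 -0.2584 0.7846; 0.0574 -0.9353 -0.3492], t=(-0.6884, 0.8175, -2.1304)
after S2 (rot_of_se3): [0.8240 0.2418 -0.5124; 0.5637 -0.2584 0.7846; 0.0574 -0.9353 -0.3492]

rotation (axis_angle) = ((-0.9346, -0.3096, 0.1749), 1.9733)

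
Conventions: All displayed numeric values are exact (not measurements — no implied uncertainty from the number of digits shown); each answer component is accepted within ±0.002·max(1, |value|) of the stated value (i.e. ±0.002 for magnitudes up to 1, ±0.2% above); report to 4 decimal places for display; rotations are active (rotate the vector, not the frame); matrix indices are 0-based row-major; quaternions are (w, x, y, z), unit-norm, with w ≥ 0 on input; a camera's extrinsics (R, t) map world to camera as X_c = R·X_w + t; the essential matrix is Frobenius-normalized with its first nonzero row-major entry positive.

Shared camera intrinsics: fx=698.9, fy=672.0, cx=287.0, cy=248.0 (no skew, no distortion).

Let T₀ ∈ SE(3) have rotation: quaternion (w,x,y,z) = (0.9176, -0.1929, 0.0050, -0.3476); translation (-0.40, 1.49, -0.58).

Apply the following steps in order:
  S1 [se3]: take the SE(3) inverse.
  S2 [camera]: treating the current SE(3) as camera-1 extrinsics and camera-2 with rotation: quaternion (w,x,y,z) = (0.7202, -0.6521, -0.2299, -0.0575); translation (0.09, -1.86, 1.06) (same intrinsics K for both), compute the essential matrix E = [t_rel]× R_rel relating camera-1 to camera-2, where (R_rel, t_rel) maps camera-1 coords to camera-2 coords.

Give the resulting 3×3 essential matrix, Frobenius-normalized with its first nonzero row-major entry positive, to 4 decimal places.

after S1 (invert_se3): R=[0.7583 -0.6398 0.1249; 0.6360 0.6839 -0.3575; 0.1433 0.3505 0.9255], t=(1.3291, -0.9720, 0.0718)
after S2 (essential): [0.5814 -0.2434 -0.2910; 0.1778 0.0813 -0.0262; -0.2951 -0.6085 -0.1474]

matrix = [0.5814 -0.2434 -0.2910; 0.1778 0.0813 -0.0262; -0.2951 -0.6085 -0.1474]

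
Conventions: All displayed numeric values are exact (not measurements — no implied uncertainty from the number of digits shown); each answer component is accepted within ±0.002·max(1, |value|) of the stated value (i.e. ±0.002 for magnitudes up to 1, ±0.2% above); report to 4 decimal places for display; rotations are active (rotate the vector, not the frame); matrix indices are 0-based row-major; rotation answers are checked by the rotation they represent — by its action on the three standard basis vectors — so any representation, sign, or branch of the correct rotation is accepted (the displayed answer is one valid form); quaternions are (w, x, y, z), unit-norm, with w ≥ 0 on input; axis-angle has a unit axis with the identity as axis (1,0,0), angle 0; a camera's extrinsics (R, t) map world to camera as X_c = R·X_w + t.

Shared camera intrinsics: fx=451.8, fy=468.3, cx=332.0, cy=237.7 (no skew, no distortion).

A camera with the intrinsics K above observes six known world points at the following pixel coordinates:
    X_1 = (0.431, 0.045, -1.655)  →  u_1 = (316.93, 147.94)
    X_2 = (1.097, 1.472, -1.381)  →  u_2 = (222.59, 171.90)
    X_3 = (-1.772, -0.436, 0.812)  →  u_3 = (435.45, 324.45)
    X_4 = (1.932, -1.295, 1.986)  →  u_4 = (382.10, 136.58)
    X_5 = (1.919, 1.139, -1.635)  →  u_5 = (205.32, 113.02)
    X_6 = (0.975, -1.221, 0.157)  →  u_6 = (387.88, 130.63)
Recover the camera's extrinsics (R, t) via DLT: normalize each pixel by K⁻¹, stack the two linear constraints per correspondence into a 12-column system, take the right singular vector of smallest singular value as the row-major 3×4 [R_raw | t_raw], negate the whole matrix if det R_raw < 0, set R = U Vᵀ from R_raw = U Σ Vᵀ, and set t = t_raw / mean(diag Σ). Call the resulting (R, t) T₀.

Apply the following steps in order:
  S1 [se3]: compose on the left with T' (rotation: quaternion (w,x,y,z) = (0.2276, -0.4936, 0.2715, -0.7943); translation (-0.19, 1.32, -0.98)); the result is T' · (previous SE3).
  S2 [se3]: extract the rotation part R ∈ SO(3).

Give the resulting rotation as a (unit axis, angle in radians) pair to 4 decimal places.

source (pnp_recover): camera pose = R=[-0.5345 -0.8407 0.0868; -0.6306 0.4651 0.6213; -0.5627 0.2773 -0.7788], t=(0.1600, -0.1700, 6.5006)
after S1 (compose_se3): R=[-0.3510 0.6392 -0.6843; 0.9251 0.1236 -0.3591; -0.1449 -0.7591 -0.6347], t=(5.6289, 0.0035, 1.6121)
after S2 (rot_of_se3): [-0.3510 0.6392 -0.6843; 0.9251 0.1236 -0.3591; -0.1449 -0.7591 -0.6347]

rotation (axis_angle) = ((-0.5480, -0.7390, 0.3918), 2.7681)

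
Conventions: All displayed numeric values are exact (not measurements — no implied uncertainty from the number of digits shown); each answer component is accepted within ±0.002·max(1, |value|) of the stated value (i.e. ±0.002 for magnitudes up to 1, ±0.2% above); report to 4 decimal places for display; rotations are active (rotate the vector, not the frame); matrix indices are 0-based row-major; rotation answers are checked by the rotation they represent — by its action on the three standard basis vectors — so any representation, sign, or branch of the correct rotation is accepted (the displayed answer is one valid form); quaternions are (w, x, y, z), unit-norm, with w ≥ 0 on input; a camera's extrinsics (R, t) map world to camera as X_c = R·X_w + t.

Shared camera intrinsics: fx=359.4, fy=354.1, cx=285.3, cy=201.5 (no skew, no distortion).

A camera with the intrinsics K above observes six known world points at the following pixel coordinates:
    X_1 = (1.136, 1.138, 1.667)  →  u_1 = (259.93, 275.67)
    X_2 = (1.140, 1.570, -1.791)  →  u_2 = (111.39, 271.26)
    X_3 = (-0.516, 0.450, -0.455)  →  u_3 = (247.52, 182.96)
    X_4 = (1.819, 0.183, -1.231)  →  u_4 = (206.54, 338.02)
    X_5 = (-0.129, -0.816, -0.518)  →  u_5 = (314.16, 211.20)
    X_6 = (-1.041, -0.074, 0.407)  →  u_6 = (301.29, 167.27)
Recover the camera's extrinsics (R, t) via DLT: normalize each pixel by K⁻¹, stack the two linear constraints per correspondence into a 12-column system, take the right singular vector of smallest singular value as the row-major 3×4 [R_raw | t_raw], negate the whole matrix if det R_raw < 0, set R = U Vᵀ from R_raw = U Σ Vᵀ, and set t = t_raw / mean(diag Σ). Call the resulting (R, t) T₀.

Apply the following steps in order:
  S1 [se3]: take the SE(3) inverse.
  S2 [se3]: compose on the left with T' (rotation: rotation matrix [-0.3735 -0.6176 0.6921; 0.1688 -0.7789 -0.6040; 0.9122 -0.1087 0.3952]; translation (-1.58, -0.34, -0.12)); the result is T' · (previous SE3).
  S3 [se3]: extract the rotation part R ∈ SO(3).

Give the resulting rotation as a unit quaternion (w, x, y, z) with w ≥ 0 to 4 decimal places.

source (pnp_recover): camera pose = R=[-0.1430 -0.8908 0.4314; 0.9805 -0.0683 0.1840; -0.1345 0.4493 0.8832], t=(-0.1000, 0.3100, 6.0602)
after S1 (invert_se3): R=[-0.1430 0.9805 -0.1345; -0.8908 -0.0683 0.4493; 0.4314 0.1840 0.8832], t=(0.4968, -2.7908, -5.3663)
after S2 (compose_se3): R=[0.9021 -0.1967 0.3840; 0.4091 0.1076 -0.9061; 0.1369 0.9746 0.1775], t=(-3.7560, 5.1588, -1.4840)
after S3 (rot_of_se3): [0.9021 -0.1967 0.3840; 0.4091 0.1076 -0.9061; 0.1369 0.9746 0.1775]

rotation (quat) = (0.7395, 0.6358, 0.0835, 0.2048)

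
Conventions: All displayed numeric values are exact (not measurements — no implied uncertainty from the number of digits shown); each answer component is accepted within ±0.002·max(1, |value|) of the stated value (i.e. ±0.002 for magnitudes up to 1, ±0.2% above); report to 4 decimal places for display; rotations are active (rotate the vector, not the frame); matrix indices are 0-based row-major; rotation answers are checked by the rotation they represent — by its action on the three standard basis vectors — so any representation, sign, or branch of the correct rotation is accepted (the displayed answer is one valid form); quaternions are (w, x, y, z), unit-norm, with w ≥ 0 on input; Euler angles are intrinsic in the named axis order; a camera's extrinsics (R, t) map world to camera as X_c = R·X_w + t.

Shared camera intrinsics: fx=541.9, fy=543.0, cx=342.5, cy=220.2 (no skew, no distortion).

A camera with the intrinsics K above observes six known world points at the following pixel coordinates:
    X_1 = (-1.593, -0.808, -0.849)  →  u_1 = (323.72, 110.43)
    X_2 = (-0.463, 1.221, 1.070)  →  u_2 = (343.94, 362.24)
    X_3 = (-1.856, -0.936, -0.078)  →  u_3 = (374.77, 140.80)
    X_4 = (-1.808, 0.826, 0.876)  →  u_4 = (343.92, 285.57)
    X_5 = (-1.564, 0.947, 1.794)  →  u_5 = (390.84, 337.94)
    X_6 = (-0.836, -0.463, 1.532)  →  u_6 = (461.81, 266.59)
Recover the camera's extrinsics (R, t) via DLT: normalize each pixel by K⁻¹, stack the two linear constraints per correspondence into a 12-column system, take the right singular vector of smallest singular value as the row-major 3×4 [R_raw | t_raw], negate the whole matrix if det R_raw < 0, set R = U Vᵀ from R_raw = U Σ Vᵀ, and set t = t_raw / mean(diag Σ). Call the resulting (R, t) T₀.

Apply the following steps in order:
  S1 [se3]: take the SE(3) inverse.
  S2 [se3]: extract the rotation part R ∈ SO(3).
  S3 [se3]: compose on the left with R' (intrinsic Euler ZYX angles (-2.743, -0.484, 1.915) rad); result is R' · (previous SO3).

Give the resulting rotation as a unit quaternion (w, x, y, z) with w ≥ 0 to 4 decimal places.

source (pnp_recover): camera pose = R=[0.0763 -0.6422 0.7627; 0.2349 0.7550 0.6122; -0.9690 0.1324 0.2085], t=(0.0199, 0.1597, 5.3890)
after S1 (invert_se3): R=[0.0763 0.2349 -0.9690; -0.6422 0.7550 0.1324; 0.7627 0.6122 0.2085], t=(5.1830, -0.8214, -1.2365)
after S2 (rot_of_se3): [0.0763 0.2349 -0.9690; -0.6422 0.7550 0.1324; 0.7627 0.6122 0.2085]
after S3 (compose_so3): [-0.6265 -0.2980 0.7203; 0.2801 0.7763 0.5648; -0.7274 0.5555 -0.4028]

rotation (quat) = (0.4321, -0.0053, 0.8375, 0.3344)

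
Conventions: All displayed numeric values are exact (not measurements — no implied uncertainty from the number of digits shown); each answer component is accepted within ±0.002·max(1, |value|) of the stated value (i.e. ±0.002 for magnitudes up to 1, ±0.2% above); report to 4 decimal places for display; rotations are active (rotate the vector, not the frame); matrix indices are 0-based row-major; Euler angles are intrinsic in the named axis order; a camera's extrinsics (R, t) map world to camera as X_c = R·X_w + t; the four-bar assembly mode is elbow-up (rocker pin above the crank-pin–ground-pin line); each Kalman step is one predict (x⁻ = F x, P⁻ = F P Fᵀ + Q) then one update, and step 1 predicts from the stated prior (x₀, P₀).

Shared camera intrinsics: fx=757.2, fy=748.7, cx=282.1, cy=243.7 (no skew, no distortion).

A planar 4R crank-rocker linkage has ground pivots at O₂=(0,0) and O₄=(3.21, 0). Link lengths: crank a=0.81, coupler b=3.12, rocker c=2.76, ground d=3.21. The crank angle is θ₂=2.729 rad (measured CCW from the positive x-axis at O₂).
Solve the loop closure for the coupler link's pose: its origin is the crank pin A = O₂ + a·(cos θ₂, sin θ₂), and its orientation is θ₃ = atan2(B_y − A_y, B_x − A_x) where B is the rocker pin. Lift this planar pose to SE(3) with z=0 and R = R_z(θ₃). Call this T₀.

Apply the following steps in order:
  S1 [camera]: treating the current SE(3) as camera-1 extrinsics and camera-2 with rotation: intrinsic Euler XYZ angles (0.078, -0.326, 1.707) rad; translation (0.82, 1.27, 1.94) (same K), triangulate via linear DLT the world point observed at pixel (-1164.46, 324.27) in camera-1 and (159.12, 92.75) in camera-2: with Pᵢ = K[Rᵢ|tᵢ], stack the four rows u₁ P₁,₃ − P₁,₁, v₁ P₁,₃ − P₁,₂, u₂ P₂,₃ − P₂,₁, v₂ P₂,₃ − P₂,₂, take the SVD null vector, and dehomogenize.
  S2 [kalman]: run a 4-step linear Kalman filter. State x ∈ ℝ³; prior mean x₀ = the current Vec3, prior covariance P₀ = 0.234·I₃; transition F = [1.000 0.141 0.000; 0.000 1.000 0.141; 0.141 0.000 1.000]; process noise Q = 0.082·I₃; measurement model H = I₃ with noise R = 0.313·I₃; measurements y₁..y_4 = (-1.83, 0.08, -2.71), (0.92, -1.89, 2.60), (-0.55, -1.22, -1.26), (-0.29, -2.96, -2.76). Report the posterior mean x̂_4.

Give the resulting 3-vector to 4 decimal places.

source (fourbar_fk): coupler pose = R=[0.7754 -0.6315 0.0000; 0.6315 0.7754 0.0000; 0.0000 0.0000 1.0000], t=(-0.7420, 0.3248, 0.0000)
after S1 (triangulate): (-1.6341, 1.1089, 1.4182)
after S2 (kf_track): (-0.7062, -1.7182, -1.3916)

result = (-0.7062, -1.7182, -1.3916)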